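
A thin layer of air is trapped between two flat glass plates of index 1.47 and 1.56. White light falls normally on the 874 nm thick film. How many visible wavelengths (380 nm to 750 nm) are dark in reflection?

Ray reflecting at the top interface goes from n = 1.47 toward n = 1.0: no phase shift.
Ray reflecting at the bottom interface goes from n = 1.0 toward n = 1.56: a half-wave phase shift.
Exactly one π shift → a net half-wave offset.
With one net inversion, destructive interference in reflection requires 2 n t = m λ.
λ = 2 n t / m = 1748 / m nm.
m=2: 874 nm (IR); m=3: 583 nm (visible); m=4: 437 nm (visible); m=5: 350 nm (UV).

2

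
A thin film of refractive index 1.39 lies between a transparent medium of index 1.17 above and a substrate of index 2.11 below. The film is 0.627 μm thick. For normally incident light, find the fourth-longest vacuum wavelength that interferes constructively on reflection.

At the upper boundary (n = 1.17 to n = 1.39) the reflected ray undergoes a half-wave phase shift.
Bottom surface (1.39 → 2.11): reflection off a higher-index medium gives a half-wave phase shift.
The two reflections carry the same phase change, so no net offset.
For maximum reflection here: 2 n t = m λ.
λ = 2 n t / m. The fourth-longest wavelength is m = 4: λ = 2 × 1.39 × 627 / 4.00 = 436 nm.

436 nm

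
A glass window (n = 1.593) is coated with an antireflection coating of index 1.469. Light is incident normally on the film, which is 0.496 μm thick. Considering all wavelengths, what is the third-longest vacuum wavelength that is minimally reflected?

583 nm

Ray reflecting at the top interface goes from n = 1.0 toward n = 1.469: a half-wave phase shift.
At the lower boundary (n = 1.469 to n = 1.593) the reflected ray undergoes a half-wave phase shift.
The two reflections carry the same phase change, so no net offset.
With no net inversion, destructive interference in reflection requires 2 n t = (m + ½) λ.
λ = 2 n t / (m + ½). The third-longest wavelength is m = 2: λ = 2 × 1.469 × 496 / 2.50 = 583 nm.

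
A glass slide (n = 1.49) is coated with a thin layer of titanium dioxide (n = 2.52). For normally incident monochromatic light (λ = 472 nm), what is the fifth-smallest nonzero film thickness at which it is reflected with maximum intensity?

Ray reflecting at the top interface goes from n = 1.0 toward n = 2.52: a half-wave phase shift.
Ray reflecting at the bottom interface goes from n = 2.52 toward n = 1.49: no phase shift.
The two reflections differ by half a wavelength.
With one net inversion, constructive interference in reflection requires 2 n t = (m + ½) λ.
The fifth-smallest nonzero thickness corresponds to m = 4: t = (m + ½) λ / (2 n) = 4.50 × 472 / (2 × 2.52) = 421 nm.

421 nm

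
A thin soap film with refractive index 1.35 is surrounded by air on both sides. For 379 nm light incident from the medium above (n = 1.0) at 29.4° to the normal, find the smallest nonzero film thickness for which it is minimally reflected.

At the upper boundary (n = 1.0 to n = 1.35) the reflected ray undergoes a half-wave phase shift.
At the lower boundary (n = 1.35 to n = 1.0) the reflected ray undergoes no phase shift.
Net: one phase inversion between the two reflected rays.
With one net inversion, destructive interference in reflection requires 2 n t cos θ_r = m λ.
Snell's law: 1.0 sin 29.4° = 1.35 sin θ_r → sin θ_r = 0.364, cos θ_r = 0.932.
Minimum nonzero at m = 1: t = λ / (2 n cos θ_r) = 379 / (2 × 1.35 × 0.932) = 151 nm.

151 nm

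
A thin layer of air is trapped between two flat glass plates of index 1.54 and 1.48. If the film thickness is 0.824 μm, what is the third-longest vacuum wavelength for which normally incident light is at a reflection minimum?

549 nm

At the upper boundary (n = 1.54 to n = 1.0) the reflected ray undergoes no phase shift.
Ray reflecting at the bottom interface goes from n = 1.0 toward n = 1.48: a half-wave phase shift.
Net: one phase inversion between the two reflected rays.
For dark reflection here: 2 n t = m λ.
λ = 2 n t / m. The third-longest wavelength is m = 3: λ = 2 × 1.0 × 824 / 3.00 = 549 nm.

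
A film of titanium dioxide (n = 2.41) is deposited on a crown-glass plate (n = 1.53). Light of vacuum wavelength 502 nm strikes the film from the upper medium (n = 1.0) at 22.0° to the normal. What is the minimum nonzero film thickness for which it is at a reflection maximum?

52.7 nm

Ray reflecting at the top interface goes from n = 1.0 toward n = 2.41: a half-wave phase shift.
At the lower boundary (n = 2.41 to n = 1.53) the reflected ray undergoes no phase shift.
The two reflections differ by half a wavelength.
With one net inversion, constructive interference in reflection requires 2 n t cos θ_r = (m + ½) λ.
Snell's law: 1.0 sin 22.0° = 2.41 sin θ_r → sin θ_r = 0.155, cos θ_r = 0.988.
Minimum at m = 0: t = λ / (4 n cos θ_r) = 502 / (4 × 2.41 × 0.988) = 52.7 nm.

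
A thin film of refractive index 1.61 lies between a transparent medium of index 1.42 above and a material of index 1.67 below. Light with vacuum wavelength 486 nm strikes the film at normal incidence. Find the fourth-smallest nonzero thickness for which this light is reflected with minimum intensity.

Ray reflecting at the top interface goes from n = 1.42 toward n = 1.61: a half-wave phase shift.
Ray reflecting at the bottom interface goes from n = 1.61 toward n = 1.67: a half-wave phase shift.
The two reflections carry the same phase change, so no net offset.
So the condition for destructive reflection is 2 n t = (m + ½) λ.
The fourth-smallest nonzero thickness corresponds to m = 3: t = (m + ½) λ / (2 n) = 3.50 × 486 / (2 × 1.61) = 528 nm.

528 nm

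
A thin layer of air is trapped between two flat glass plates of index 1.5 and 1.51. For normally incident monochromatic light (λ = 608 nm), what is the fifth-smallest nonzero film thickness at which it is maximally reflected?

1368 nm

Top surface (1.5 → 1.0): reflection off a lower-index medium gives no phase shift.
Bottom surface (1.0 → 1.51): reflection off a higher-index medium gives a half-wave phase shift.
The two reflections differ by half a wavelength.
With one net inversion, constructive interference in reflection requires 2 n t = (m + ½) λ.
The fifth-smallest nonzero thickness corresponds to m = 4: t = (m + ½) λ / (2 n) = 4.50 × 608 / (2 × 1.0) = 1368 nm.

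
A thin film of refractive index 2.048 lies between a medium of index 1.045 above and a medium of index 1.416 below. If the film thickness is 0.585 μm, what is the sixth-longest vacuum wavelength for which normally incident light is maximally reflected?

At the upper boundary (n = 1.045 to n = 2.048) the reflected ray undergoes a half-wave phase shift.
Ray reflecting at the bottom interface goes from n = 2.048 toward n = 1.416: no phase shift.
Exactly one π shift → a net half-wave offset.
With one net inversion, constructive interference in reflection requires 2 n t = (m + ½) λ.
λ = 2 n t / (m + ½). The sixth-longest wavelength is m = 5: λ = 2 × 2.048 × 585 / 5.50 = 436 nm.

436 nm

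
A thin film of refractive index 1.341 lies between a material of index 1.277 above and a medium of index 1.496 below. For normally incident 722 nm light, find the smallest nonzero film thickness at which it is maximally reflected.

269 nm

At the upper boundary (n = 1.277 to n = 1.341) the reflected ray undergoes a half-wave phase shift.
At the lower boundary (n = 1.341 to n = 1.496) the reflected ray undergoes a half-wave phase shift.
The two reflections carry the same phase change, so no net offset.
So the condition for constructive reflection is 2 n t = m λ.
Minimum nonzero at m = 1: t = λ / (2 n) = 722 / (2 × 1.341) = 269 nm.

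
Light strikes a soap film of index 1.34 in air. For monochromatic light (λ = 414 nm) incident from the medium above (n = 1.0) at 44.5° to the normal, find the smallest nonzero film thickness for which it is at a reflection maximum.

At the upper boundary (n = 1.0 to n = 1.34) the reflected ray undergoes a half-wave phase shift.
Bottom surface (1.34 → 1.0): reflection off a lower-index medium gives no phase shift.
Exactly one π shift → a net half-wave offset.
So the condition for constructive reflection is 2 n t cos θ_r = (m + ½) λ.
Snell's law: 1.0 sin 44.5° = 1.34 sin θ_r → sin θ_r = 0.523, cos θ_r = 0.852.
Minimum at m = 0: t = λ / (4 n cos θ_r) = 414 / (4 × 1.34 × 0.852) = 90.6 nm.

90.6 nm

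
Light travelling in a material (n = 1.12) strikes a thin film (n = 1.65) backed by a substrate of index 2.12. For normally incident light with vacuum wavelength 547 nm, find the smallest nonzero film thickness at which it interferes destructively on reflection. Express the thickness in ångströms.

829 Å

Top surface (1.12 → 1.65): reflection off a higher-index medium gives a half-wave phase shift.
Bottom surface (1.65 → 2.12): reflection off a higher-index medium gives a half-wave phase shift.
Net: no relative phase inversion (both shifts match).
With no net inversion, destructive interference in reflection requires 2 n t = (m + ½) λ.
Minimum at m = 0: t = λ / (4 n) = 547 / (4 × 1.65) = 82.9 nm.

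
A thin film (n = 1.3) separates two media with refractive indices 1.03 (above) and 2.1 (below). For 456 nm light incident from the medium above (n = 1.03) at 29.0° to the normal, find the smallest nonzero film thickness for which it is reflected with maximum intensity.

190 nm

Top surface (1.03 → 1.3): reflection off a higher-index medium gives a half-wave phase shift.
Ray reflecting at the bottom interface goes from n = 1.3 toward n = 2.1: a half-wave phase shift.
Net: no relative phase inversion (both shifts match).
So the condition for constructive reflection is 2 n t cos θ_r = m λ.
Snell's law: 1.03 sin 29.0° = 1.3 sin θ_r → sin θ_r = 0.384, cos θ_r = 0.923.
Minimum nonzero at m = 1: t = λ / (2 n cos θ_r) = 456 / (2 × 1.3 × 0.923) = 190 nm.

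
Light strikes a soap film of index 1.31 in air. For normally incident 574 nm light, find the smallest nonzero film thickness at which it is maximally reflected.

Top surface (1.0 → 1.31): reflection off a higher-index medium gives a half-wave phase shift.
At the lower boundary (n = 1.31 to n = 1.0) the reflected ray undergoes no phase shift.
Net: one phase inversion between the two reflected rays.
So the condition for constructive reflection is 2 n t = (m + ½) λ.
Minimum at m = 0: t = λ / (4 n) = 574 / (4 × 1.31) = 110 nm.

110 nm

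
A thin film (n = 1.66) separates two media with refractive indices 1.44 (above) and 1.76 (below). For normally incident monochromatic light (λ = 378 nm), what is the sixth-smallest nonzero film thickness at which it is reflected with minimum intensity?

626 nm

Top surface (1.44 → 1.66): reflection off a higher-index medium gives a half-wave phase shift.
Bottom surface (1.66 → 1.76): reflection off a higher-index medium gives a half-wave phase shift.
Net: no relative phase inversion (both shifts match).
So the condition for destructive reflection is 2 n t = (m + ½) λ.
The sixth-smallest nonzero thickness corresponds to m = 5: t = (m + ½) λ / (2 n) = 5.50 × 378 / (2 × 1.66) = 626 nm.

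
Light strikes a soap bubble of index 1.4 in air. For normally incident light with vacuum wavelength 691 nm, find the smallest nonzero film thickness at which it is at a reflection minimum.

At the upper boundary (n = 1.0 to n = 1.4) the reflected ray undergoes a half-wave phase shift.
At the lower boundary (n = 1.4 to n = 1.0) the reflected ray undergoes no phase shift.
The two reflections differ by half a wavelength.
For minimum reflection here: 2 n t = m λ.
Minimum nonzero at m = 1: t = λ / (2 n) = 691 / (2 × 1.4) = 247 nm.

247 nm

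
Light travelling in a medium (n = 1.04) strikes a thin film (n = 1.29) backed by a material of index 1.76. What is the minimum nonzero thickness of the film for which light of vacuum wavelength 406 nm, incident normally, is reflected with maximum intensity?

157 nm

At the upper boundary (n = 1.04 to n = 1.29) the reflected ray undergoes a half-wave phase shift.
Bottom surface (1.29 → 1.76): reflection off a higher-index medium gives a half-wave phase shift.
Net: no relative phase inversion (both shifts match).
For strong reflection here: 2 n t = m λ.
Minimum nonzero at m = 1: t = λ / (2 n) = 406 / (2 × 1.29) = 157 nm.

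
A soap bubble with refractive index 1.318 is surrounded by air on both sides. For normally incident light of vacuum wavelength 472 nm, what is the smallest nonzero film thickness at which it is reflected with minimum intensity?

179 nm

Ray reflecting at the top interface goes from n = 1.0 toward n = 1.318: a half-wave phase shift.
At the lower boundary (n = 1.318 to n = 1.0) the reflected ray undergoes no phase shift.
The two reflections differ by half a wavelength.
With one net inversion, destructive interference in reflection requires 2 n t = m λ.
The smallest nonzero thickness corresponds to m = 1: t = m λ / (2 n) = 1.00 × 472 / (2 × 1.318) = 179 nm.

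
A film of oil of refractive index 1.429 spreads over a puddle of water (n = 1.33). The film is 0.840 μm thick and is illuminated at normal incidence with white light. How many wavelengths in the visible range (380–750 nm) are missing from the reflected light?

Ray reflecting at the top interface goes from n = 1.0 toward n = 1.429: a half-wave phase shift.
Bottom surface (1.429 → 1.33): reflection off a lower-index medium gives no phase shift.
Exactly one π shift → a net half-wave offset.
With one net inversion, destructive interference in reflection requires 2 n t = m λ.
λ = 2 n t / m = 2401 / m nm.
m=3: 800 nm (IR); m=4: 600 nm (visible); m=5: 480 nm (visible); m=6: 400 nm (visible); m=7: 343 nm (UV).

3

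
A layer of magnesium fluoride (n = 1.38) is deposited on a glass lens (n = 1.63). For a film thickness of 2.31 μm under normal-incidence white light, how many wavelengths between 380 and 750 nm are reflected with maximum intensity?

At the upper boundary (n = 1.0 to n = 1.38) the reflected ray undergoes a half-wave phase shift.
At the lower boundary (n = 1.38 to n = 1.63) the reflected ray undergoes a half-wave phase shift.
Net: no relative phase inversion (both shifts match).
So the condition for constructive reflection is 2 n t = m λ.
λ = 2 n t / m = 6376 / m nm.
m=8: 797 nm (IR); m=9: 708 nm (visible); m=10: 638 nm (visible); m=11: 580 nm (visible); m=12: 531 nm (visible); m=13: 490 nm (visible); m=14: 455 nm (visible); m=15: 425 nm (visible); m=16: 398 nm (visible); m=17: 375 nm (UV).

8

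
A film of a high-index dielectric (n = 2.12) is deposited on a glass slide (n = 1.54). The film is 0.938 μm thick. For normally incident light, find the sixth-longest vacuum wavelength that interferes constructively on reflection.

Top surface (1.0 → 2.12): reflection off a higher-index medium gives a half-wave phase shift.
Ray reflecting at the bottom interface goes from n = 2.12 toward n = 1.54: no phase shift.
The two reflections differ by half a wavelength.
With one net inversion, constructive interference in reflection requires 2 n t = (m + ½) λ.
λ = 2 n t / (m + ½). The sixth-longest wavelength is m = 5: λ = 2 × 2.12 × 938 / 5.50 = 723 nm.

723 nm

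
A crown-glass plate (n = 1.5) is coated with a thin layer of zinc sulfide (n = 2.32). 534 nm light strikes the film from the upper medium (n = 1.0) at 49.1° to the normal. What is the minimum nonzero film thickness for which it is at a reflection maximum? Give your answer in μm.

At the upper boundary (n = 1.0 to n = 2.32) the reflected ray undergoes a half-wave phase shift.
Ray reflecting at the bottom interface goes from n = 2.32 toward n = 1.5: no phase shift.
Exactly one π shift → a net half-wave offset.
So the condition for constructive reflection is 2 n t cos θ_r = (m + ½) λ.
Snell's law: 1.0 sin 49.1° = 2.32 sin θ_r → sin θ_r = 0.326, cos θ_r = 0.945.
Minimum at m = 0: t = λ / (4 n cos θ_r) = 534 / (4 × 2.32 × 0.945) = 60.9 nm.

0.0609 μm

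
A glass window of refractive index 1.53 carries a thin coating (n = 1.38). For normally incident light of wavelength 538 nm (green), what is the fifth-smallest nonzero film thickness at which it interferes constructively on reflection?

Ray reflecting at the top interface goes from n = 1.0 toward n = 1.38: a half-wave phase shift.
Ray reflecting at the bottom interface goes from n = 1.38 toward n = 1.53: a half-wave phase shift.
The two reflections carry the same phase change, so no net offset.
So the condition for constructive reflection is 2 n t = m λ.
The fifth-smallest nonzero thickness corresponds to m = 5: t = m λ / (2 n) = 5.00 × 538 / (2 × 1.38) = 975 nm.

975 nm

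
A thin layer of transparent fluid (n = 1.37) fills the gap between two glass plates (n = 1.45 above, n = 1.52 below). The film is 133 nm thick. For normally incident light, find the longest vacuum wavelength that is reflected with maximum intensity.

Top surface (1.45 → 1.37): reflection off a lower-index medium gives no phase shift.
Ray reflecting at the bottom interface goes from n = 1.37 toward n = 1.52: a half-wave phase shift.
The two reflections differ by half a wavelength.
For strong reflection here: 2 n t = (m + ½) λ.
λ = 2 n t / (m + ½). The longest wavelength is m = 0: λ = 2 × 1.37 × 133 / 0.500 = 729 nm.

729 nm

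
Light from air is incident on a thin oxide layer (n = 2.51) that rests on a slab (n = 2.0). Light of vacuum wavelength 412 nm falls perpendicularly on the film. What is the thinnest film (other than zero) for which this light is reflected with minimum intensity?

Ray reflecting at the top interface goes from n = 1.0 toward n = 2.51: a half-wave phase shift.
Bottom surface (2.51 → 2.0): reflection off a lower-index medium gives no phase shift.
Exactly one π shift → a net half-wave offset.
So the condition for destructive reflection is 2 n t = m λ.
Minimum nonzero at m = 1: t = λ / (2 n) = 412 / (2 × 2.51) = 82.1 nm.

82.1 nm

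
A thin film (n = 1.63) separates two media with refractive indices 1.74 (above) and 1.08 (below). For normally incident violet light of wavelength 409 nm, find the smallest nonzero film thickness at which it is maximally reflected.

125 nm

Top surface (1.74 → 1.63): reflection off a lower-index medium gives no phase shift.
Ray reflecting at the bottom interface goes from n = 1.63 toward n = 1.08: no phase shift.
Net: no relative phase inversion (both shifts match).
For strong reflection here: 2 n t = m λ.
Minimum nonzero at m = 1: t = λ / (2 n) = 409 / (2 × 1.63) = 125 nm.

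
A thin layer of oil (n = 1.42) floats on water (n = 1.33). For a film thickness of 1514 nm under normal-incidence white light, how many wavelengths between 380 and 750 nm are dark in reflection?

At the upper boundary (n = 1.0 to n = 1.42) the reflected ray undergoes a half-wave phase shift.
At the lower boundary (n = 1.42 to n = 1.33) the reflected ray undergoes no phase shift.
Exactly one π shift → a net half-wave offset.
With one net inversion, destructive interference in reflection requires 2 n t = m λ.
λ = 2 n t / m = 4300 / m nm.
m=5: 860 nm (IR); m=6: 717 nm (visible); m=7: 614 nm (visible); m=8: 537 nm (visible); m=9: 478 nm (visible); m=10: 430 nm (visible); m=11: 391 nm (visible); m=12: 358 nm (UV).

6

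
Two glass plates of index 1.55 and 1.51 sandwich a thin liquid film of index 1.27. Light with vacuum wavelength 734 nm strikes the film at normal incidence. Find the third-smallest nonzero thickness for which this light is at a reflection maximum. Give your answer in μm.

Ray reflecting at the top interface goes from n = 1.55 toward n = 1.27: no phase shift.
Bottom surface (1.27 → 1.51): reflection off a higher-index medium gives a half-wave phase shift.
Exactly one π shift → a net half-wave offset.
With one net inversion, constructive interference in reflection requires 2 n t = (m + ½) λ.
The third-smallest nonzero thickness corresponds to m = 2: t = (m + ½) λ / (2 n) = 2.50 × 734 / (2 × 1.27) = 722 nm.

0.722 μm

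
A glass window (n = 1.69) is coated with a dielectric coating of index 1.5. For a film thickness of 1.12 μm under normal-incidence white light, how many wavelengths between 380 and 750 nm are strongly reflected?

4

At the upper boundary (n = 1.0 to n = 1.5) the reflected ray undergoes a half-wave phase shift.
Ray reflecting at the bottom interface goes from n = 1.5 toward n = 1.69: a half-wave phase shift.
Net: no relative phase inversion (both shifts match).
So the condition for constructive reflection is 2 n t = m λ.
λ = 2 n t / m = 3360 / m nm.
m=4: 840 nm (IR); m=5: 672 nm (visible); m=6: 560 nm (visible); m=7: 480 nm (visible); m=8: 420 nm (visible); m=9: 373 nm (UV).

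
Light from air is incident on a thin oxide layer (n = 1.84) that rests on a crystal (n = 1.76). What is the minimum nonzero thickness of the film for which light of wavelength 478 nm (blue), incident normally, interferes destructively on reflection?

At the upper boundary (n = 1.0 to n = 1.84) the reflected ray undergoes a half-wave phase shift.
Bottom surface (1.84 → 1.76): reflection off a lower-index medium gives no phase shift.
The two reflections differ by half a wavelength.
So the condition for destructive reflection is 2 n t = m λ.
Minimum nonzero at m = 1: t = λ / (2 n) = 478 / (2 × 1.84) = 130 nm.

130 nm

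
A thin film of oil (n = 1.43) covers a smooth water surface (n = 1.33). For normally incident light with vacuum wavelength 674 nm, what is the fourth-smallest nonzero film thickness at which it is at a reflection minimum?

Top surface (1.0 → 1.43): reflection off a higher-index medium gives a half-wave phase shift.
At the lower boundary (n = 1.43 to n = 1.33) the reflected ray undergoes no phase shift.
The two reflections differ by half a wavelength.
For dark reflection here: 2 n t = m λ.
The fourth-smallest nonzero thickness corresponds to m = 4: t = m λ / (2 n) = 4.00 × 674 / (2 × 1.43) = 943 nm.

943 nm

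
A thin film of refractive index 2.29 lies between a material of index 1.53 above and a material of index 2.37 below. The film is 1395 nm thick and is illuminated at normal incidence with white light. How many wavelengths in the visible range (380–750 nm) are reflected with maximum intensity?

Ray reflecting at the top interface goes from n = 1.53 toward n = 2.29: a half-wave phase shift.
At the lower boundary (n = 2.29 to n = 2.37) the reflected ray undergoes a half-wave phase shift.
The two reflections carry the same phase change, so no net offset.
With no net inversion, constructive interference in reflection requires 2 n t = m λ.
λ = 2 n t / m = 6389 / m nm.
m=8: 799 nm (IR); m=9: 710 nm (visible); m=10: 639 nm (visible); m=11: 581 nm (visible); m=12: 532 nm (visible); m=13: 491 nm (visible); m=14: 456 nm (visible); m=15: 426 nm (visible); m=16: 399 nm (visible); m=17: 376 nm (UV).

8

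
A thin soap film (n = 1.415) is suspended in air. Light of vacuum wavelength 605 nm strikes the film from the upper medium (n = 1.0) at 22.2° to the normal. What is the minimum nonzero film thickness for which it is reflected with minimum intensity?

222 nm

At the upper boundary (n = 1.0 to n = 1.415) the reflected ray undergoes a half-wave phase shift.
At the lower boundary (n = 1.415 to n = 1.0) the reflected ray undergoes no phase shift.
Net: one phase inversion between the two reflected rays.
With one net inversion, destructive interference in reflection requires 2 n t cos θ_r = m λ.
Snell's law: 1.0 sin 22.2° = 1.415 sin θ_r → sin θ_r = 0.267, cos θ_r = 0.964.
Minimum nonzero at m = 1: t = λ / (2 n cos θ_r) = 605 / (2 × 1.415 × 0.964) = 222 nm.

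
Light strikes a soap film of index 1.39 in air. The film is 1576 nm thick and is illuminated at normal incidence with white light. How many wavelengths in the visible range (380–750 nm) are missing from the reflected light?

Ray reflecting at the top interface goes from n = 1.0 toward n = 1.39: a half-wave phase shift.
At the lower boundary (n = 1.39 to n = 1.0) the reflected ray undergoes no phase shift.
The two reflections differ by half a wavelength.
So the condition for destructive reflection is 2 n t = m λ.
λ = 2 n t / m = 4381 / m nm.
m=5: 876 nm (IR); m=6: 730 nm (visible); m=7: 626 nm (visible); m=8: 548 nm (visible); m=9: 487 nm (visible); m=10: 438 nm (visible); m=11: 398 nm (visible); m=12: 365 nm (UV).

6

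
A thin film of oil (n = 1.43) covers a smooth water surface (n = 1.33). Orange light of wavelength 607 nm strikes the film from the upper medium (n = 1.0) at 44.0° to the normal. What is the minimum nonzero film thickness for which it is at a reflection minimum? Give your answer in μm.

At the upper boundary (n = 1.0 to n = 1.43) the reflected ray undergoes a half-wave phase shift.
At the lower boundary (n = 1.43 to n = 1.33) the reflected ray undergoes no phase shift.
Exactly one π shift → a net half-wave offset.
With one net inversion, destructive interference in reflection requires 2 n t cos θ_r = m λ.
Snell's law: 1.0 sin 44.0° = 1.43 sin θ_r → sin θ_r = 0.486, cos θ_r = 0.874.
Minimum nonzero at m = 1: t = λ / (2 n cos θ_r) = 607 / (2 × 1.43 × 0.874) = 243 nm.

0.243 μm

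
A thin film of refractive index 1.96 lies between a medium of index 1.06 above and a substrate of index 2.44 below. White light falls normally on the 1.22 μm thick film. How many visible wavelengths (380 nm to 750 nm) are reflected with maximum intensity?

6

Top surface (1.06 → 1.96): reflection off a higher-index medium gives a half-wave phase shift.
At the lower boundary (n = 1.96 to n = 2.44) the reflected ray undergoes a half-wave phase shift.
Zero or two π shifts → no net half-wave offset.
With no net inversion, constructive interference in reflection requires 2 n t = m λ.
λ = 2 n t / m = 4782 / m nm.
m=6: 797 nm (IR); m=7: 683 nm (visible); m=8: 598 nm (visible); m=9: 531 nm (visible); m=10: 478 nm (visible); m=11: 435 nm (visible); m=12: 399 nm (visible); m=13: 368 nm (UV).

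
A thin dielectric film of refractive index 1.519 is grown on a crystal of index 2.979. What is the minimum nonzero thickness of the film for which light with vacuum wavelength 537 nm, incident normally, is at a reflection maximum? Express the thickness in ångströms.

1768 Å

At the upper boundary (n = 1.0 to n = 1.519) the reflected ray undergoes a half-wave phase shift.
At the lower boundary (n = 1.519 to n = 2.979) the reflected ray undergoes a half-wave phase shift.
The two reflections carry the same phase change, so no net offset.
So the condition for constructive reflection is 2 n t = m λ.
Minimum nonzero at m = 1: t = λ / (2 n) = 537 / (2 × 1.519) = 177 nm.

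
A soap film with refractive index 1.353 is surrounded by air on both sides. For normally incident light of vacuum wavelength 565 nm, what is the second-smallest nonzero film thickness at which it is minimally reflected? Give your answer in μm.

At the upper boundary (n = 1.0 to n = 1.353) the reflected ray undergoes a half-wave phase shift.
Ray reflecting at the bottom interface goes from n = 1.353 toward n = 1.0: no phase shift.
Exactly one π shift → a net half-wave offset.
With one net inversion, destructive interference in reflection requires 2 n t = m λ.
The second-smallest nonzero thickness corresponds to m = 2: t = m λ / (2 n) = 2.00 × 565 / (2 × 1.353) = 418 nm.

0.418 μm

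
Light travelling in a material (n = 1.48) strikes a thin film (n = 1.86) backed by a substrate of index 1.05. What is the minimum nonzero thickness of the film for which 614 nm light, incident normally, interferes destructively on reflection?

Top surface (1.48 → 1.86): reflection off a higher-index medium gives a half-wave phase shift.
At the lower boundary (n = 1.86 to n = 1.05) the reflected ray undergoes no phase shift.
The two reflections differ by half a wavelength.
So the condition for destructive reflection is 2 n t = m λ.
Minimum nonzero at m = 1: t = λ / (2 n) = 614 / (2 × 1.86) = 165 nm.

165 nm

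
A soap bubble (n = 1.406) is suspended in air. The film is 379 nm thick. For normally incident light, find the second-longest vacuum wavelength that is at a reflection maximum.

710 nm

At the upper boundary (n = 1.0 to n = 1.406) the reflected ray undergoes a half-wave phase shift.
At the lower boundary (n = 1.406 to n = 1.0) the reflected ray undergoes no phase shift.
Exactly one π shift → a net half-wave offset.
So the condition for constructive reflection is 2 n t = (m + ½) λ.
λ = 2 n t / (m + ½). The second-longest wavelength is m = 1: λ = 2 × 1.406 × 379 / 1.50 = 710 nm.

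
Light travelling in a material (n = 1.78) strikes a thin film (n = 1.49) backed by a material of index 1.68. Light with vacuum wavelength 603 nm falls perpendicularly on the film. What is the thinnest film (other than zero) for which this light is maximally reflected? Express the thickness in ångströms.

1012 Å

At the upper boundary (n = 1.78 to n = 1.49) the reflected ray undergoes no phase shift.
Bottom surface (1.49 → 1.68): reflection off a higher-index medium gives a half-wave phase shift.
Exactly one π shift → a net half-wave offset.
With one net inversion, constructive interference in reflection requires 2 n t = (m + ½) λ.
Minimum at m = 0: t = λ / (4 n) = 603 / (4 × 1.49) = 101 nm.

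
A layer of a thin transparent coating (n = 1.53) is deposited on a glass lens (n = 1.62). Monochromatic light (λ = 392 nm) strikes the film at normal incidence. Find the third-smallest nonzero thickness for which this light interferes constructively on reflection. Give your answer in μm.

0.384 μm

Top surface (1.0 → 1.53): reflection off a higher-index medium gives a half-wave phase shift.
Bottom surface (1.53 → 1.62): reflection off a higher-index medium gives a half-wave phase shift.
Net: no relative phase inversion (both shifts match).
For maximum reflection here: 2 n t = m λ.
The third-smallest nonzero thickness corresponds to m = 3: t = m λ / (2 n) = 3.00 × 392 / (2 × 1.53) = 384 nm.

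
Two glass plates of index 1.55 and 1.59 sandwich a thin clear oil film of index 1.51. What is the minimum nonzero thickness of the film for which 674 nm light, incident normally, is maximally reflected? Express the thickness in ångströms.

Ray reflecting at the top interface goes from n = 1.55 toward n = 1.51: no phase shift.
At the lower boundary (n = 1.51 to n = 1.59) the reflected ray undergoes a half-wave phase shift.
Exactly one π shift → a net half-wave offset.
For strong reflection here: 2 n t = (m + ½) λ.
Minimum at m = 0: t = λ / (4 n) = 674 / (4 × 1.51) = 112 nm.

1116 Å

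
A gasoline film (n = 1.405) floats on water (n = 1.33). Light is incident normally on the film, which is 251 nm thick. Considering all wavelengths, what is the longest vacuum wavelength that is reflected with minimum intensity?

At the upper boundary (n = 1.0 to n = 1.405) the reflected ray undergoes a half-wave phase shift.
At the lower boundary (n = 1.405 to n = 1.33) the reflected ray undergoes no phase shift.
The two reflections differ by half a wavelength.
So the condition for destructive reflection is 2 n t = m λ.
λ = 2 n t / m. The longest wavelength is m = 1: λ = 2 × 1.405 × 251 / 1.00 = 705 nm.

705 nm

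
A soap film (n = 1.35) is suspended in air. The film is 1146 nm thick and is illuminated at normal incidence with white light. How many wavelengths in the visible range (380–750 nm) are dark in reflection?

Top surface (1.0 → 1.35): reflection off a higher-index medium gives a half-wave phase shift.
Bottom surface (1.35 → 1.0): reflection off a lower-index medium gives no phase shift.
The two reflections differ by half a wavelength.
For minimum reflection here: 2 n t = m λ.
λ = 2 n t / m = 3094 / m nm.
m=4: 774 nm (IR); m=5: 619 nm (visible); m=6: 516 nm (visible); m=7: 442 nm (visible); m=8: 387 nm (visible); m=9: 344 nm (UV).

4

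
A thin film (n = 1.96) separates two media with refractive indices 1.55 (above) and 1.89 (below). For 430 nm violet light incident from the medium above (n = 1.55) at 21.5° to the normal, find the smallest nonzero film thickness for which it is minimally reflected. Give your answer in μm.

Top surface (1.55 → 1.96): reflection off a higher-index medium gives a half-wave phase shift.
At the lower boundary (n = 1.96 to n = 1.89) the reflected ray undergoes no phase shift.
Net: one phase inversion between the two reflected rays.
With one net inversion, destructive interference in reflection requires 2 n t cos θ_r = m λ.
Snell's law: 1.55 sin 21.5° = 1.96 sin θ_r → sin θ_r = 0.290, cos θ_r = 0.957.
Minimum nonzero at m = 1: t = λ / (2 n cos θ_r) = 430 / (2 × 1.96 × 0.957) = 115 nm.

0.115 μm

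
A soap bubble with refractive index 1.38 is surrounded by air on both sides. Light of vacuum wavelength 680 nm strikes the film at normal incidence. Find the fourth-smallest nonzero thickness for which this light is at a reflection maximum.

862 nm

At the upper boundary (n = 1.0 to n = 1.38) the reflected ray undergoes a half-wave phase shift.
Ray reflecting at the bottom interface goes from n = 1.38 toward n = 1.0: no phase shift.
Exactly one π shift → a net half-wave offset.
With one net inversion, constructive interference in reflection requires 2 n t = (m + ½) λ.
The fourth-smallest nonzero thickness corresponds to m = 3: t = (m + ½) λ / (2 n) = 3.50 × 680 / (2 × 1.38) = 862 nm.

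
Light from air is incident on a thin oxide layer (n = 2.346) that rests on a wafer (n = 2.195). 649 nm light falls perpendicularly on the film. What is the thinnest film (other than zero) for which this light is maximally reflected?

69.2 nm

Top surface (1.0 → 2.346): reflection off a higher-index medium gives a half-wave phase shift.
At the lower boundary (n = 2.346 to n = 2.195) the reflected ray undergoes no phase shift.
The two reflections differ by half a wavelength.
So the condition for constructive reflection is 2 n t = (m + ½) λ.
Minimum at m = 0: t = λ / (4 n) = 649 / (4 × 2.346) = 69.2 nm.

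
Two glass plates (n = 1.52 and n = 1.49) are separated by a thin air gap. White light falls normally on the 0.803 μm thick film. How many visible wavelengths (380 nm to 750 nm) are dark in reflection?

Ray reflecting at the top interface goes from n = 1.52 toward n = 1.0: no phase shift.
At the lower boundary (n = 1.0 to n = 1.49) the reflected ray undergoes a half-wave phase shift.
Exactly one π shift → a net half-wave offset.
With one net inversion, destructive interference in reflection requires 2 n t = m λ.
λ = 2 n t / m = 1606 / m nm.
m=2: 803 nm (IR); m=3: 535 nm (visible); m=4: 402 nm (visible); m=5: 321 nm (UV).

2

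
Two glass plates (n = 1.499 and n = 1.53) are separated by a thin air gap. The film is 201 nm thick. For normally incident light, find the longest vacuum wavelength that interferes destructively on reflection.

At the upper boundary (n = 1.499 to n = 1.0) the reflected ray undergoes no phase shift.
Ray reflecting at the bottom interface goes from n = 1.0 toward n = 1.53: a half-wave phase shift.
The two reflections differ by half a wavelength.
For weak reflection here: 2 n t = m λ.
λ = 2 n t / m. The longest wavelength is m = 1: λ = 2 × 1.0 × 201 / 1.00 = 402 nm.

402 nm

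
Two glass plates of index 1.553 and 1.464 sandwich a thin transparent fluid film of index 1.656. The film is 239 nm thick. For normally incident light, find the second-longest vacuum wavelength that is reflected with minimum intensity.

396 nm

Ray reflecting at the top interface goes from n = 1.553 toward n = 1.656: a half-wave phase shift.
Ray reflecting at the bottom interface goes from n = 1.656 toward n = 1.464: no phase shift.
Exactly one π shift → a net half-wave offset.
For dark reflection here: 2 n t = m λ.
λ = 2 n t / m. The second-longest wavelength is m = 2: λ = 2 × 1.656 × 239 / 2.00 = 396 nm.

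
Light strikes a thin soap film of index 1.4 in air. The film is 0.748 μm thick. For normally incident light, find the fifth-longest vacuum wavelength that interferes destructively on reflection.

419 nm

Ray reflecting at the top interface goes from n = 1.0 toward n = 1.4: a half-wave phase shift.
Bottom surface (1.4 → 1.0): reflection off a lower-index medium gives no phase shift.
The two reflections differ by half a wavelength.
For weak reflection here: 2 n t = m λ.
λ = 2 n t / m. The fifth-longest wavelength is m = 5: λ = 2 × 1.4 × 748 / 5.00 = 419 nm.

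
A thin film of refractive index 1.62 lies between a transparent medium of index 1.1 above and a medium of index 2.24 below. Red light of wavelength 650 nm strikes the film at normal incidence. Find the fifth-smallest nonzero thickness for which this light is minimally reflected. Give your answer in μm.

Ray reflecting at the top interface goes from n = 1.1 toward n = 1.62: a half-wave phase shift.
At the lower boundary (n = 1.62 to n = 2.24) the reflected ray undergoes a half-wave phase shift.
The two reflections carry the same phase change, so no net offset.
So the condition for destructive reflection is 2 n t = (m + ½) λ.
The fifth-smallest nonzero thickness corresponds to m = 4: t = (m + ½) λ / (2 n) = 4.50 × 650 / (2 × 1.62) = 903 nm.

0.903 μm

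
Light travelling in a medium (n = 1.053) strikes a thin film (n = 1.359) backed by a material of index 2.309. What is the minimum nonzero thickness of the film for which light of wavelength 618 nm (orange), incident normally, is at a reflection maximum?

227 nm

Ray reflecting at the top interface goes from n = 1.053 toward n = 1.359: a half-wave phase shift.
Bottom surface (1.359 → 2.309): reflection off a higher-index medium gives a half-wave phase shift.
The two reflections carry the same phase change, so no net offset.
For bright reflection here: 2 n t = m λ.
Minimum nonzero at m = 1: t = λ / (2 n) = 618 / (2 × 1.359) = 227 nm.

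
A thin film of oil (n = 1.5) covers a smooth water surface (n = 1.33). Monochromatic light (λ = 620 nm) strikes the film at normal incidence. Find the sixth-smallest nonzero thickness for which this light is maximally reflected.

1137 nm

Top surface (1.0 → 1.5): reflection off a higher-index medium gives a half-wave phase shift.
Ray reflecting at the bottom interface goes from n = 1.5 toward n = 1.33: no phase shift.
Exactly one π shift → a net half-wave offset.
So the condition for constructive reflection is 2 n t = (m + ½) λ.
The sixth-smallest nonzero thickness corresponds to m = 5: t = (m + ½) λ / (2 n) = 5.50 × 620 / (2 × 1.5) = 1137 nm.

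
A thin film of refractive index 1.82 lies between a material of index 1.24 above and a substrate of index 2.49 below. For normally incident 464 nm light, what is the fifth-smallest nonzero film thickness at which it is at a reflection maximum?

637 nm

Ray reflecting at the top interface goes from n = 1.24 toward n = 1.82: a half-wave phase shift.
At the lower boundary (n = 1.82 to n = 2.49) the reflected ray undergoes a half-wave phase shift.
Net: no relative phase inversion (both shifts match).
For bright reflection here: 2 n t = m λ.
The fifth-smallest nonzero thickness corresponds to m = 5: t = m λ / (2 n) = 5.00 × 464 / (2 × 1.82) = 637 nm.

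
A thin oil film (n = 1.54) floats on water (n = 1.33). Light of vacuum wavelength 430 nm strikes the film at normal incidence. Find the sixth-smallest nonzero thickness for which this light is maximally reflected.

768 nm

Ray reflecting at the top interface goes from n = 1.0 toward n = 1.54: a half-wave phase shift.
At the lower boundary (n = 1.54 to n = 1.33) the reflected ray undergoes no phase shift.
The two reflections differ by half a wavelength.
For strong reflection here: 2 n t = (m + ½) λ.
The sixth-smallest nonzero thickness corresponds to m = 5: t = (m + ½) λ / (2 n) = 5.50 × 430 / (2 × 1.54) = 768 nm.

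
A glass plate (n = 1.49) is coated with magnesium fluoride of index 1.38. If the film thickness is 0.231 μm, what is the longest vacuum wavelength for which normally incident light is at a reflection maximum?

Top surface (1.0 → 1.38): reflection off a higher-index medium gives a half-wave phase shift.
Ray reflecting at the bottom interface goes from n = 1.38 toward n = 1.49: a half-wave phase shift.
Zero or two π shifts → no net half-wave offset.
With no net inversion, constructive interference in reflection requires 2 n t = m λ.
λ = 2 n t / m. The longest wavelength is m = 1: λ = 2 × 1.38 × 231 / 1.00 = 638 nm.

638 nm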